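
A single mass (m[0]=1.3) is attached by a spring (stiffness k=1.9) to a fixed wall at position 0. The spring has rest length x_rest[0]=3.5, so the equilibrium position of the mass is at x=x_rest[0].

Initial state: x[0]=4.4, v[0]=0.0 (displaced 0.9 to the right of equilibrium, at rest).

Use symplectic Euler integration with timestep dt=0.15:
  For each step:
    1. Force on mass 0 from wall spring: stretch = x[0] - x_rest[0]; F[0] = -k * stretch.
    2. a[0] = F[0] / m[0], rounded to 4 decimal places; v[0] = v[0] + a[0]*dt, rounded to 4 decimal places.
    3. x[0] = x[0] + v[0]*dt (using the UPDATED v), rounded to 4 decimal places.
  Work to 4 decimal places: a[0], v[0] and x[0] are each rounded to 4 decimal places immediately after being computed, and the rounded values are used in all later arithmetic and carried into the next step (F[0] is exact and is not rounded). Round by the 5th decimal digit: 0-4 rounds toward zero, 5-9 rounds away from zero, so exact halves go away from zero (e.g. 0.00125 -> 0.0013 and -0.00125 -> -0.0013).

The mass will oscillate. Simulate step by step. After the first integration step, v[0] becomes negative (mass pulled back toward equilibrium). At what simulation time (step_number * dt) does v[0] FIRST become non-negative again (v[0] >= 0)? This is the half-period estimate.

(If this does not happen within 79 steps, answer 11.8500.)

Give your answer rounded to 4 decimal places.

Answer: 2.7000

Derivation:
Step 0: x=[4.4000] v=[0.0000]
Step 1: x=[4.3704] v=[-0.1973]
Step 2: x=[4.3122] v=[-0.3881]
Step 3: x=[4.2273] v=[-0.5662]
Step 4: x=[4.1184] v=[-0.7257]
Step 5: x=[3.9892] v=[-0.8613]
Step 6: x=[3.8439] v=[-0.9686]
Step 7: x=[3.6873] v=[-1.0440]
Step 8: x=[3.5245] v=[-1.0851]
Step 9: x=[3.3609] v=[-1.0905]
Step 10: x=[3.2019] v=[-1.0600]
Step 11: x=[3.0527] v=[-0.9946]
Step 12: x=[2.9182] v=[-0.8965]
Step 13: x=[2.8029] v=[-0.7690]
Step 14: x=[2.7105] v=[-0.6162]
Step 15: x=[2.6440] v=[-0.4431]
Step 16: x=[2.6057] v=[-0.2554]
Step 17: x=[2.5968] v=[-0.0593]
Step 18: x=[2.6176] v=[0.1387]
First v>=0 after going negative at step 18, time=2.7000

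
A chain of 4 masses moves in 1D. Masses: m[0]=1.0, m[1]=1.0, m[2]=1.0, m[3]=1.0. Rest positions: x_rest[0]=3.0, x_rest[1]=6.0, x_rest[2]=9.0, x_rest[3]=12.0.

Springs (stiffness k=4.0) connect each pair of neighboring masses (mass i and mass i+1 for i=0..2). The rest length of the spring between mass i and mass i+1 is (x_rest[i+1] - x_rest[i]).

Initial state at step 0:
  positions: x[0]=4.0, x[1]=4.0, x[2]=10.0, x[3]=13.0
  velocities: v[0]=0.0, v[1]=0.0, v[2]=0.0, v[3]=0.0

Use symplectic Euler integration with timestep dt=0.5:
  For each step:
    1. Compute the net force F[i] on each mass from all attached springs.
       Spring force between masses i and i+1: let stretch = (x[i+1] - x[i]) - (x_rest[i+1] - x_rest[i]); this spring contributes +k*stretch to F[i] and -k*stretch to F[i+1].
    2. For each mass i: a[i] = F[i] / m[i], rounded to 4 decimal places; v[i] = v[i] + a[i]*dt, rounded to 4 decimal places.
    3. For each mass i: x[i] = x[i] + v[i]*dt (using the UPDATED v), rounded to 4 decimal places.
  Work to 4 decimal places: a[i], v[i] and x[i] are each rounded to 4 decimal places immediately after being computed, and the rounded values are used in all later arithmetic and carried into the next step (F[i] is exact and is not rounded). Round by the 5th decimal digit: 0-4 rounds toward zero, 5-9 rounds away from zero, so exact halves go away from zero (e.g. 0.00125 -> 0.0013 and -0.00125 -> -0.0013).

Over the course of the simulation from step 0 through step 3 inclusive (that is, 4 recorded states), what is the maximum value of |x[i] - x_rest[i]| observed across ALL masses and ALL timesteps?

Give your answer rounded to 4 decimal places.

Step 0: x=[4.0000 4.0000 10.0000 13.0000] v=[0.0000 0.0000 0.0000 0.0000]
Step 1: x=[1.0000 10.0000 7.0000 13.0000] v=[-6.0000 12.0000 -6.0000 0.0000]
Step 2: x=[4.0000 4.0000 13.0000 10.0000] v=[6.0000 -12.0000 12.0000 -6.0000]
Step 3: x=[4.0000 7.0000 7.0000 13.0000] v=[0.0000 6.0000 -12.0000 6.0000]
Max displacement = 4.0000

Answer: 4.0000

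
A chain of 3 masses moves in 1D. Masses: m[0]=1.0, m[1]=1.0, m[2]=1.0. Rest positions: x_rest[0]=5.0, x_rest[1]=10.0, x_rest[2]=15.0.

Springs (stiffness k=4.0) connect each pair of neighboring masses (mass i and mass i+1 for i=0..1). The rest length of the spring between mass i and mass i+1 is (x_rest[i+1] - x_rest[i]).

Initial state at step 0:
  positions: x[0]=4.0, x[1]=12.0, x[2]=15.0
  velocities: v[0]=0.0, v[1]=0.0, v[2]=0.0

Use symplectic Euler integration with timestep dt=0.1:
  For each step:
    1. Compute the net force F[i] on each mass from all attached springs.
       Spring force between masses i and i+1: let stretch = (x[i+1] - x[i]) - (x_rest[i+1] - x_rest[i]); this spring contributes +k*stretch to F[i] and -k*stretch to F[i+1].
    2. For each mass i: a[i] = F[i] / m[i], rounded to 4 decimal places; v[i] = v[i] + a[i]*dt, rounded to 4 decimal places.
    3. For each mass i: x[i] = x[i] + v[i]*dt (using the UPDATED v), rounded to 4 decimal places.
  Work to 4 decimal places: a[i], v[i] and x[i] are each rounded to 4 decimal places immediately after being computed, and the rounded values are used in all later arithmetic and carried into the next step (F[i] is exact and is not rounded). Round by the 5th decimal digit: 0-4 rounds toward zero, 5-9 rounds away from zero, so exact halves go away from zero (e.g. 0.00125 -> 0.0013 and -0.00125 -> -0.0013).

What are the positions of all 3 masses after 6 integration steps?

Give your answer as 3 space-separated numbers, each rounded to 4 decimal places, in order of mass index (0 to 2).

Step 0: x=[4.0000 12.0000 15.0000] v=[0.0000 0.0000 0.0000]
Step 1: x=[4.1200 11.8000 15.0800] v=[1.2000 -2.0000 0.8000]
Step 2: x=[4.3472 11.4240 15.2288] v=[2.2720 -3.7600 1.4880]
Step 3: x=[4.6575 10.9171 15.4254] v=[3.1027 -5.0688 1.9661]
Step 4: x=[5.0182 10.3402 15.6417] v=[3.6065 -5.7693 2.1628]
Step 5: x=[5.3917 9.7625 15.8459] v=[3.7353 -5.7775 2.0422]
Step 6: x=[5.7401 9.2533 16.0068] v=[3.4836 -5.0925 1.6088]

Answer: 5.7401 9.2533 16.0068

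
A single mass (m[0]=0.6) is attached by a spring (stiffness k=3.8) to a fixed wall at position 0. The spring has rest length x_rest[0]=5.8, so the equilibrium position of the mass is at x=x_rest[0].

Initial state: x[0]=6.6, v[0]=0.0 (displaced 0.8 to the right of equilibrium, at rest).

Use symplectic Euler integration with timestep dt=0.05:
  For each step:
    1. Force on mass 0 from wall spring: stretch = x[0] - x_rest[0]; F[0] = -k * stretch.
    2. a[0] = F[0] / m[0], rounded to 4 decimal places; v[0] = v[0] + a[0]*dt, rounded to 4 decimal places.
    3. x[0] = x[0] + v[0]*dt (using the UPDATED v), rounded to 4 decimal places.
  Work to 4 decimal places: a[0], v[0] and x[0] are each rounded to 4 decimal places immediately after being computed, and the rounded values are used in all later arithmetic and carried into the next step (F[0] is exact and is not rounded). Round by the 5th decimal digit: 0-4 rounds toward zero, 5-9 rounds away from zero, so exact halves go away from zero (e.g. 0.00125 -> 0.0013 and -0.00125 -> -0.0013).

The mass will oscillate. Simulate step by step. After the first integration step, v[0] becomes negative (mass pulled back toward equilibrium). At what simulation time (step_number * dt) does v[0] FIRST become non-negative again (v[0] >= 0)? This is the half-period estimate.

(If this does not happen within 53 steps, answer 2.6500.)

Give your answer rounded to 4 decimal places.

Answer: 1.2500

Derivation:
Step 0: x=[6.6000] v=[0.0000]
Step 1: x=[6.5873] v=[-0.2533]
Step 2: x=[6.5622] v=[-0.5026]
Step 3: x=[6.5250] v=[-0.7440]
Step 4: x=[6.4763] v=[-0.9736]
Step 5: x=[6.4169] v=[-1.1878]
Step 6: x=[6.3477] v=[-1.3832]
Step 7: x=[6.2699] v=[-1.5566]
Step 8: x=[6.1846] v=[-1.7054]
Step 9: x=[6.0932] v=[-1.8272]
Step 10: x=[5.9972] v=[-1.9200]
Step 11: x=[5.8981] v=[-1.9824]
Step 12: x=[5.7974] v=[-2.0135]
Step 13: x=[5.6968] v=[-2.0127]
Step 14: x=[5.5978] v=[-1.9800]
Step 15: x=[5.5020] v=[-1.9160]
Step 16: x=[5.4109] v=[-1.8216]
Step 17: x=[5.3260] v=[-1.6984]
Step 18: x=[5.2486] v=[-1.5483]
Step 19: x=[5.1799] v=[-1.3737]
Step 20: x=[5.1210] v=[-1.1773]
Step 21: x=[5.0729] v=[-0.9623]
Step 22: x=[5.0363] v=[-0.7321]
Step 23: x=[5.0118] v=[-0.4903]
Step 24: x=[4.9998] v=[-0.2407]
Step 25: x=[5.0004] v=[0.0127]
First v>=0 after going negative at step 25, time=1.2500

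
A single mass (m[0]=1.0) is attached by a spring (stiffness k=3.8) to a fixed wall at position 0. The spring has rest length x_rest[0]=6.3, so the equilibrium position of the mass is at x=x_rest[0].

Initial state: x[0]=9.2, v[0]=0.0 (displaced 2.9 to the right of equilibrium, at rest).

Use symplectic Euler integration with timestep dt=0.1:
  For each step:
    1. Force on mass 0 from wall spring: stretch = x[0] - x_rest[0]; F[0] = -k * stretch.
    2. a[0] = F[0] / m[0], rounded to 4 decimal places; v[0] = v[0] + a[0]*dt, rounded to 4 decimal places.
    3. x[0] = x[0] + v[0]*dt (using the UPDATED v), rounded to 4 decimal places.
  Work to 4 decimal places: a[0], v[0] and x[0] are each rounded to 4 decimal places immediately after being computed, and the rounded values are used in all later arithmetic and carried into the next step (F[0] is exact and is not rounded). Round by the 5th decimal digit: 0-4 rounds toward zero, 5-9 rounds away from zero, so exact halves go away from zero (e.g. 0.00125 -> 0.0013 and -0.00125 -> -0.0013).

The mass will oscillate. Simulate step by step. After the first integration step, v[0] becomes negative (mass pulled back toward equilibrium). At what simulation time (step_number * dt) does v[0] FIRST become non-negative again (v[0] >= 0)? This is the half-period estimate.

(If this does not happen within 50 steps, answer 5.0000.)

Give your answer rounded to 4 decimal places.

Answer: 1.7000

Derivation:
Step 0: x=[9.2000] v=[0.0000]
Step 1: x=[9.0898] v=[-1.1020]
Step 2: x=[8.8736] v=[-2.1621]
Step 3: x=[8.5596] v=[-3.1401]
Step 4: x=[8.1597] v=[-3.9988]
Step 5: x=[7.6892] v=[-4.7055]
Step 6: x=[7.1659] v=[-5.2334]
Step 7: x=[6.6097] v=[-5.5624]
Step 8: x=[6.0417] v=[-5.6801]
Step 9: x=[5.4835] v=[-5.5820]
Step 10: x=[4.9563] v=[-5.2717]
Step 11: x=[4.4802] v=[-4.7611]
Step 12: x=[4.0732] v=[-4.0696]
Step 13: x=[3.7509] v=[-3.2234]
Step 14: x=[3.5254] v=[-2.2547]
Step 15: x=[3.4054] v=[-1.2004]
Step 16: x=[3.3954] v=[-0.1005]
Step 17: x=[3.4957] v=[1.0033]
First v>=0 after going negative at step 17, time=1.7000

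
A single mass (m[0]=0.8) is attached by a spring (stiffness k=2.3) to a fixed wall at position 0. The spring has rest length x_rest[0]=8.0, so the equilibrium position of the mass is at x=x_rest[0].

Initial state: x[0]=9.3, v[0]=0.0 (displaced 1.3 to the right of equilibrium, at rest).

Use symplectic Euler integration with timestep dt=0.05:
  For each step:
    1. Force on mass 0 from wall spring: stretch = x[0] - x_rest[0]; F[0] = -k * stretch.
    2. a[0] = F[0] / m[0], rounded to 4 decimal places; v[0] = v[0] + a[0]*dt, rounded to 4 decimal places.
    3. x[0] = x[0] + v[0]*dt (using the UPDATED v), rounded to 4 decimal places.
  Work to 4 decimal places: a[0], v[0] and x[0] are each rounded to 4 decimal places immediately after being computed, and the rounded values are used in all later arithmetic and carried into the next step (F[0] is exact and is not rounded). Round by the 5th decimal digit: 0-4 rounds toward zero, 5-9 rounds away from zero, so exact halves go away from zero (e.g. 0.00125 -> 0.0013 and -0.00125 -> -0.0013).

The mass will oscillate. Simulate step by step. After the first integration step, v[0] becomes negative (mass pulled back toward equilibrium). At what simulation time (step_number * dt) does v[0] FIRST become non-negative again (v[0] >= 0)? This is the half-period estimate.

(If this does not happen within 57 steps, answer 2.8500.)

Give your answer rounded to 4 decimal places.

Step 0: x=[9.3000] v=[0.0000]
Step 1: x=[9.2907] v=[-0.1869]
Step 2: x=[9.2721] v=[-0.3724]
Step 3: x=[9.2443] v=[-0.5553]
Step 4: x=[9.2076] v=[-0.7342]
Step 5: x=[9.1622] v=[-0.9078]
Step 6: x=[9.1085] v=[-1.0749]
Step 7: x=[9.0468] v=[-1.2342]
Step 8: x=[8.9776] v=[-1.3847]
Step 9: x=[8.9013] v=[-1.5252]
Step 10: x=[8.8186] v=[-1.6548]
Step 11: x=[8.7300] v=[-1.7725]
Step 12: x=[8.6361] v=[-1.8774]
Step 13: x=[8.5377] v=[-1.9688]
Step 14: x=[8.4354] v=[-2.0461]
Step 15: x=[8.3300] v=[-2.1087]
Step 16: x=[8.2222] v=[-2.1561]
Step 17: x=[8.1128] v=[-2.1880]
Step 18: x=[8.0026] v=[-2.2042]
Step 19: x=[7.8924] v=[-2.2046]
Step 20: x=[7.7829] v=[-2.1891]
Step 21: x=[7.6750] v=[-2.1579]
Step 22: x=[7.5694] v=[-2.1112]
Step 23: x=[7.4669] v=[-2.0493]
Step 24: x=[7.3683] v=[-1.9727]
Step 25: x=[7.2742] v=[-1.8819]
Step 26: x=[7.1853] v=[-1.7776]
Step 27: x=[7.1023] v=[-1.6605]
Step 28: x=[7.0257] v=[-1.5315]
Step 29: x=[6.9561] v=[-1.3914]
Step 30: x=[6.8940] v=[-1.2413]
Step 31: x=[6.8399] v=[-1.0823]
Step 32: x=[6.7941] v=[-0.9155]
Step 33: x=[6.7570] v=[-0.7422]
Step 34: x=[6.7288] v=[-0.5635]
Step 35: x=[6.7098] v=[-0.3808]
Step 36: x=[6.7000] v=[-0.1953]
Step 37: x=[6.6996] v=[-0.0084]
Step 38: x=[6.7085] v=[0.1785]
First v>=0 after going negative at step 38, time=1.9000

Answer: 1.9000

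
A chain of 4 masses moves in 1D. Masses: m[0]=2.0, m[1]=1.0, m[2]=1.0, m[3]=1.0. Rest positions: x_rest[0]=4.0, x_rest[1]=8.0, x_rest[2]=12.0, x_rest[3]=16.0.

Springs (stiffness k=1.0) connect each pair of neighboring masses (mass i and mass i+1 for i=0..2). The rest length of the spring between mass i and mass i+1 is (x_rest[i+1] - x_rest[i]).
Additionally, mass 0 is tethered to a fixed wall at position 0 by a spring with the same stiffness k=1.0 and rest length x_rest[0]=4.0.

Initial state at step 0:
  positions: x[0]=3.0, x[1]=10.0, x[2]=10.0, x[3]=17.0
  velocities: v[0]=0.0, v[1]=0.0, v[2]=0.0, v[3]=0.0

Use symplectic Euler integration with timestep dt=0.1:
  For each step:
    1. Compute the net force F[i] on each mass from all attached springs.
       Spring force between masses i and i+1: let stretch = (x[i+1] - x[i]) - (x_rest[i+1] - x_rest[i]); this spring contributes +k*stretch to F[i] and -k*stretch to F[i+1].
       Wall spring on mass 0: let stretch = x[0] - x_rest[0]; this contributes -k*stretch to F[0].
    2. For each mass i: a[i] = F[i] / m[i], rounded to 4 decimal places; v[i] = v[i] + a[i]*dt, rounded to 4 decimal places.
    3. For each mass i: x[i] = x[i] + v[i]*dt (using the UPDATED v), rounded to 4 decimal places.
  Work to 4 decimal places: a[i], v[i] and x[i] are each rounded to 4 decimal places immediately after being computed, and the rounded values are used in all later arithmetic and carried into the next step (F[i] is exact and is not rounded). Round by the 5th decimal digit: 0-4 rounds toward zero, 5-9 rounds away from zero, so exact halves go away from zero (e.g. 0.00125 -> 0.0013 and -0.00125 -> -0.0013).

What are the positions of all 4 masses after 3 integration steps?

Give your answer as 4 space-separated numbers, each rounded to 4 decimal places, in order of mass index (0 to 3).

Answer: 3.1173 9.5914 10.4081 16.8250

Derivation:
Step 0: x=[3.0000 10.0000 10.0000 17.0000] v=[0.0000 0.0000 0.0000 0.0000]
Step 1: x=[3.0200 9.9300 10.0700 16.9700] v=[0.2000 -0.7000 0.7000 -0.3000]
Step 2: x=[3.0595 9.7923 10.2076 16.9110] v=[0.3945 -1.3770 1.3760 -0.5900]
Step 3: x=[3.1173 9.5914 10.4081 16.8250] v=[0.5782 -2.0088 2.0048 -0.8603]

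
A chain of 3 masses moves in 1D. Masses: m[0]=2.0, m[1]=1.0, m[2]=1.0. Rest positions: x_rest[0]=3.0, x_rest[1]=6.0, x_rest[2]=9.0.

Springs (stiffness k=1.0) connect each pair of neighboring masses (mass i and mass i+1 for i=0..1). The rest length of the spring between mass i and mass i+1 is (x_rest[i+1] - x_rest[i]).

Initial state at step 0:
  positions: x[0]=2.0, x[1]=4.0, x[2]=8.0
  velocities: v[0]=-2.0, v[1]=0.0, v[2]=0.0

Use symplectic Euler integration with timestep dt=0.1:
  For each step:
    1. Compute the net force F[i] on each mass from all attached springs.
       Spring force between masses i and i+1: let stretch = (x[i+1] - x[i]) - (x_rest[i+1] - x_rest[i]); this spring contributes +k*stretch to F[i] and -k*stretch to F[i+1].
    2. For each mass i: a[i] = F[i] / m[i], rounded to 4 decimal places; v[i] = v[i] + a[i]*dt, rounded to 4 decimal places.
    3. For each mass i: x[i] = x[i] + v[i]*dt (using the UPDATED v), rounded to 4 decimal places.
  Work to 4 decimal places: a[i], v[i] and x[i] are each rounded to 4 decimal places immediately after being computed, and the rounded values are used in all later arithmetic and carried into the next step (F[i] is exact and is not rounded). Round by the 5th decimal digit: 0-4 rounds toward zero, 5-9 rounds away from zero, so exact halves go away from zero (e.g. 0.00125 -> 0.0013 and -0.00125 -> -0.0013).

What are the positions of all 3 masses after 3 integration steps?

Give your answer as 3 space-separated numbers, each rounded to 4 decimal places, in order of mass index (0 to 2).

Step 0: x=[2.0000 4.0000 8.0000] v=[-2.0000 0.0000 0.0000]
Step 1: x=[1.7950 4.0200 7.9900] v=[-2.0500 0.2000 -0.1000]
Step 2: x=[1.5861 4.0575 7.9703] v=[-2.0888 0.3745 -0.1970]
Step 3: x=[1.3746 4.1094 7.9415] v=[-2.1152 0.5186 -0.2883]

Answer: 1.3746 4.1094 7.9415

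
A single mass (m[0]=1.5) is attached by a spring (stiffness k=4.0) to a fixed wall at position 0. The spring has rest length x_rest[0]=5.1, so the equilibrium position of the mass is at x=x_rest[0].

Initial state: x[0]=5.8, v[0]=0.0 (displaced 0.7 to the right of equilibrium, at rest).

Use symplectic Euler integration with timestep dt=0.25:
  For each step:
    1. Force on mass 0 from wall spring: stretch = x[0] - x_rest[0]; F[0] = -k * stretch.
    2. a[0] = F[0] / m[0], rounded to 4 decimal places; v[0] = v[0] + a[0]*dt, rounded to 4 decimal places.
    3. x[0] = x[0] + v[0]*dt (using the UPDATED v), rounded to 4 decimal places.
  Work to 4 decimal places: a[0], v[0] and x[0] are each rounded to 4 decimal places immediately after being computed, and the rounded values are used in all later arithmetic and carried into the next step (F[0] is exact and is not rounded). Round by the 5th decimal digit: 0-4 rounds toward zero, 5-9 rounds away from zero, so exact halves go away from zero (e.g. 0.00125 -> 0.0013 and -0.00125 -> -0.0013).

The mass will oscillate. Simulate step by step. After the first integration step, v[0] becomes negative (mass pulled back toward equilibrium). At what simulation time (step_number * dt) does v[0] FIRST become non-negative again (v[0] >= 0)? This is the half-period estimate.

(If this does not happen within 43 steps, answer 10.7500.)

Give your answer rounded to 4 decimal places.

Answer: 2.0000

Derivation:
Step 0: x=[5.8000] v=[0.0000]
Step 1: x=[5.6833] v=[-0.4667]
Step 2: x=[5.4694] v=[-0.8556]
Step 3: x=[5.1939] v=[-1.1019]
Step 4: x=[4.9028] v=[-1.1645]
Step 5: x=[4.6446] v=[-1.0330]
Step 6: x=[4.4623] v=[-0.7294]
Step 7: x=[4.3862] v=[-0.3043]
Step 8: x=[4.4291] v=[0.1716]
First v>=0 after going negative at step 8, time=2.0000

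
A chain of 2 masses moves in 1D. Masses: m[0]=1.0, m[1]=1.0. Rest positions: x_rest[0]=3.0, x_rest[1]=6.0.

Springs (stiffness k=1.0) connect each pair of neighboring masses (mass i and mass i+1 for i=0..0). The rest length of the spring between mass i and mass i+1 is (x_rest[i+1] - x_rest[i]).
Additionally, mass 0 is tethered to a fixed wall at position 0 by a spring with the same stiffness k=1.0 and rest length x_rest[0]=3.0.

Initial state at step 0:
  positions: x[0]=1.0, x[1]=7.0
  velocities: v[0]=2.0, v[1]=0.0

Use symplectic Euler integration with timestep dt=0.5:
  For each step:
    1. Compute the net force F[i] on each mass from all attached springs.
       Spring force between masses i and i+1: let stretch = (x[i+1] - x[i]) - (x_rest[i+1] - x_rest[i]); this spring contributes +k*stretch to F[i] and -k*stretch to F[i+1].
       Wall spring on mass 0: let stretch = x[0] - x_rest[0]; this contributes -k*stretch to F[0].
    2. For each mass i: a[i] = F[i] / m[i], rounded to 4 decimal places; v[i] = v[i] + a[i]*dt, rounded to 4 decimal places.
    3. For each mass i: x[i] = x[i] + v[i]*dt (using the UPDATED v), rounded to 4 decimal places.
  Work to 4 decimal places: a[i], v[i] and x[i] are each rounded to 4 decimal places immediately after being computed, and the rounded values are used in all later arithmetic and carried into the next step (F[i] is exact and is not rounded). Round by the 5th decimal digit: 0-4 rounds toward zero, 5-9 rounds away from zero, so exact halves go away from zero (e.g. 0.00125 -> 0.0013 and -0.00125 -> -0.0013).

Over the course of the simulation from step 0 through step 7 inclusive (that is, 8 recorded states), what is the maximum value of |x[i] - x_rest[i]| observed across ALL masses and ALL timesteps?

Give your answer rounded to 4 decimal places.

Step 0: x=[1.0000 7.0000] v=[2.0000 0.0000]
Step 1: x=[3.2500 6.2500] v=[4.5000 -1.5000]
Step 2: x=[5.4375 5.5000] v=[4.3750 -1.5000]
Step 3: x=[6.2813 5.4844] v=[1.6875 -0.0313]
Step 4: x=[5.3555 6.4180] v=[-1.8516 1.8672]
Step 5: x=[3.3565 7.8360] v=[-3.9981 2.8360]
Step 6: x=[1.6382 8.8842] v=[-3.4366 2.0963]
Step 7: x=[1.3219 8.8709] v=[-0.6327 -0.0267]
Max displacement = 3.2813

Answer: 3.2813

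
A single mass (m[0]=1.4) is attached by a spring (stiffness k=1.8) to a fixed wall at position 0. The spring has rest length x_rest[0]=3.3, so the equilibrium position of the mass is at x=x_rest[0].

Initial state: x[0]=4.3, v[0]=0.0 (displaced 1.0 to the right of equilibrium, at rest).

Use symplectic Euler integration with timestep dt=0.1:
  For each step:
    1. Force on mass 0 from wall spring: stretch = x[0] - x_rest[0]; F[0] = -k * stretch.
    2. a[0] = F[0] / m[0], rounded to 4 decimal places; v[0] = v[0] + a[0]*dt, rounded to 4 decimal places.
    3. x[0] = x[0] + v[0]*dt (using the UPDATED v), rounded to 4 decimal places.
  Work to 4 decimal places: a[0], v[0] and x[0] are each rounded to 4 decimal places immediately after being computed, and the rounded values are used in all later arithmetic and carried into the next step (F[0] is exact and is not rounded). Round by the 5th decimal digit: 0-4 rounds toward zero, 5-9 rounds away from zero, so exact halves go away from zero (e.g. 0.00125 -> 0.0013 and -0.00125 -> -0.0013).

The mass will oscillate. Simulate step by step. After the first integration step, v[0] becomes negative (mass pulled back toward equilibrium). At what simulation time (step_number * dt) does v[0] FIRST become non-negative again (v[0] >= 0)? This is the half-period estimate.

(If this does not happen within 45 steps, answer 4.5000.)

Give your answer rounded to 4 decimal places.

Answer: 2.8000

Derivation:
Step 0: x=[4.3000] v=[0.0000]
Step 1: x=[4.2871] v=[-0.1286]
Step 2: x=[4.2616] v=[-0.2555]
Step 3: x=[4.2237] v=[-0.3791]
Step 4: x=[4.1739] v=[-0.4979]
Step 5: x=[4.1129] v=[-0.6103]
Step 6: x=[4.0414] v=[-0.7148]
Step 7: x=[3.9604] v=[-0.8101]
Step 8: x=[3.8709] v=[-0.8950]
Step 9: x=[3.7741] v=[-0.9684]
Step 10: x=[3.6712] v=[-1.0294]
Step 11: x=[3.5635] v=[-1.0771]
Step 12: x=[3.4524] v=[-1.1110]
Step 13: x=[3.3393] v=[-1.1306]
Step 14: x=[3.2257] v=[-1.1357]
Step 15: x=[3.1131] v=[-1.1262]
Step 16: x=[3.0029] v=[-1.1022]
Step 17: x=[2.8965] v=[-1.0640]
Step 18: x=[2.7953] v=[-1.0121]
Step 19: x=[2.7006] v=[-0.9472]
Step 20: x=[2.6136] v=[-0.8701]
Step 21: x=[2.5354] v=[-0.7819]
Step 22: x=[2.4670] v=[-0.6836]
Step 23: x=[2.4094] v=[-0.5765]
Step 24: x=[2.3632] v=[-0.4620]
Step 25: x=[2.3290] v=[-0.3416]
Step 26: x=[2.3073] v=[-0.2168]
Step 27: x=[2.2984] v=[-0.0892]
Step 28: x=[2.3024] v=[0.0396]
First v>=0 after going negative at step 28, time=2.8000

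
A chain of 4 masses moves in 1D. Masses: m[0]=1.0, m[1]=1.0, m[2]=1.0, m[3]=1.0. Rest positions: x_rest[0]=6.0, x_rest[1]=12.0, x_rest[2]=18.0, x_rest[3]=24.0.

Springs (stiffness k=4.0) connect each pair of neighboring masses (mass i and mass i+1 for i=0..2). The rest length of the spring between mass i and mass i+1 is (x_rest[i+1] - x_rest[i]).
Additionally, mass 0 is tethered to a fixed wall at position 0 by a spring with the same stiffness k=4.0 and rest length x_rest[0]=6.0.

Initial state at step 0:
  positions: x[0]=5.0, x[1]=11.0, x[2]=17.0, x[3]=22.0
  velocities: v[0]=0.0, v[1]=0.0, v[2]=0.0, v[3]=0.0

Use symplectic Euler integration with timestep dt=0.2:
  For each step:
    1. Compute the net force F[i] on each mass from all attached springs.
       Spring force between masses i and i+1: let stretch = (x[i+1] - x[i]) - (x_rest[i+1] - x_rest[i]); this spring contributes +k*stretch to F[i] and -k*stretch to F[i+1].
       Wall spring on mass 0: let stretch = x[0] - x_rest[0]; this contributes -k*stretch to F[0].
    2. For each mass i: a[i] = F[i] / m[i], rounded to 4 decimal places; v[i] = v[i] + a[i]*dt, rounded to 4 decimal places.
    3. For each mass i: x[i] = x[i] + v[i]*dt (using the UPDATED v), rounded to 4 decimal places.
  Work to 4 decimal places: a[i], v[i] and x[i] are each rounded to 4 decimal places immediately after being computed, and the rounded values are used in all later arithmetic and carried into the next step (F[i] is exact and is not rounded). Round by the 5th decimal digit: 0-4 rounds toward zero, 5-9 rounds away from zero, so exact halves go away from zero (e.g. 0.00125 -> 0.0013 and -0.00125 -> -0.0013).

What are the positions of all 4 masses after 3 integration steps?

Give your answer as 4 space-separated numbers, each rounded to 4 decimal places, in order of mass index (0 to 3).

Step 0: x=[5.0000 11.0000 17.0000 22.0000] v=[0.0000 0.0000 0.0000 0.0000]
Step 1: x=[5.1600 11.0000 16.8400 22.1600] v=[0.8000 0.0000 -0.8000 0.8000]
Step 2: x=[5.4288 11.0000 16.5968 22.4288] v=[1.3440 0.0000 -1.2160 1.3440]
Step 3: x=[5.7204 11.0041 16.3912 22.7245] v=[1.4579 0.0205 -1.0278 1.4784]

Answer: 5.7204 11.0041 16.3912 22.7245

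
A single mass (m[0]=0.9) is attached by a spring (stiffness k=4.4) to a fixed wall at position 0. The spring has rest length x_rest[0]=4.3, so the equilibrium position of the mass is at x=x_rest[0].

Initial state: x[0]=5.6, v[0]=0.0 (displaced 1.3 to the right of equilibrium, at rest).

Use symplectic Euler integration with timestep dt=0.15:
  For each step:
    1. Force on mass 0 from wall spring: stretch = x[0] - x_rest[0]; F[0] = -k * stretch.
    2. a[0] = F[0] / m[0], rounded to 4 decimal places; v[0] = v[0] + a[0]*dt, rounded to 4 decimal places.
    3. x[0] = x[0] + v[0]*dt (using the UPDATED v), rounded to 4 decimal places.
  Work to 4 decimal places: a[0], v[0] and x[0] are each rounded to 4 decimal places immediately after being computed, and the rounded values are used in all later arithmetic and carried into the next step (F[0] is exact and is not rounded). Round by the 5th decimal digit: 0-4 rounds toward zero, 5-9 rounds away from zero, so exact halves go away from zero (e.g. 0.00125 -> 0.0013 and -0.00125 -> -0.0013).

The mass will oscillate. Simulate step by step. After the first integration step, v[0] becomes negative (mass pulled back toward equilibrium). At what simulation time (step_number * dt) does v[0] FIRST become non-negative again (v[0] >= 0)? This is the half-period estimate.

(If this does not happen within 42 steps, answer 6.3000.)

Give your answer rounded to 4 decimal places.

Answer: 1.5000

Derivation:
Step 0: x=[5.6000] v=[0.0000]
Step 1: x=[5.4570] v=[-0.9533]
Step 2: x=[5.1867] v=[-1.8018]
Step 3: x=[4.8189] v=[-2.4521]
Step 4: x=[4.3940] v=[-2.8326]
Step 5: x=[3.9588] v=[-2.9015]
Step 6: x=[3.5611] v=[-2.6513]
Step 7: x=[3.2447] v=[-2.1094]
Step 8: x=[3.0444] v=[-1.3355]
Step 9: x=[2.9822] v=[-0.4147]
Step 10: x=[3.0650] v=[0.5517]
First v>=0 after going negative at step 10, time=1.5000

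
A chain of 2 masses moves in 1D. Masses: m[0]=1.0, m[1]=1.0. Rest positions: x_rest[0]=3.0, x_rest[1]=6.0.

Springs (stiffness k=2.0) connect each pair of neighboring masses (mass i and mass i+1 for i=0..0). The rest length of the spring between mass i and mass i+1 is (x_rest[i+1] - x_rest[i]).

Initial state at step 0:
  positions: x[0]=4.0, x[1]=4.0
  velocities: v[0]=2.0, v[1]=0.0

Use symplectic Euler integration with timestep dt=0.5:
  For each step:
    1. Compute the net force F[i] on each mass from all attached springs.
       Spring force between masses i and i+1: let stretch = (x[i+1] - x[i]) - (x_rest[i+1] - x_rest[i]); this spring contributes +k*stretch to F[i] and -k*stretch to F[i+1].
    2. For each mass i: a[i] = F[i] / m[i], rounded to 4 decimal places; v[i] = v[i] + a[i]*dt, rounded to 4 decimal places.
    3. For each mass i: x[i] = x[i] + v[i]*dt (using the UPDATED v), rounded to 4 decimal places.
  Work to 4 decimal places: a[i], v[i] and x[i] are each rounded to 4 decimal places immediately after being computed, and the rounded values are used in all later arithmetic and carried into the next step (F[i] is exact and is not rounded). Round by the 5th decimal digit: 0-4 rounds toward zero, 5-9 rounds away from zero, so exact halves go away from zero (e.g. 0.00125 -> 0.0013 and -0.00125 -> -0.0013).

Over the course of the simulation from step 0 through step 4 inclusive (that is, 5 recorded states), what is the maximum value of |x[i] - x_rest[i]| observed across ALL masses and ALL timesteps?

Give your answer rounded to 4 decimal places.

Answer: 2.5000

Derivation:
Step 0: x=[4.0000 4.0000] v=[2.0000 0.0000]
Step 1: x=[3.5000 5.5000] v=[-1.0000 3.0000]
Step 2: x=[2.5000 7.5000] v=[-2.0000 4.0000]
Step 3: x=[2.5000 8.5000] v=[0.0000 2.0000]
Step 4: x=[4.0000 8.0000] v=[3.0000 -1.0000]
Max displacement = 2.5000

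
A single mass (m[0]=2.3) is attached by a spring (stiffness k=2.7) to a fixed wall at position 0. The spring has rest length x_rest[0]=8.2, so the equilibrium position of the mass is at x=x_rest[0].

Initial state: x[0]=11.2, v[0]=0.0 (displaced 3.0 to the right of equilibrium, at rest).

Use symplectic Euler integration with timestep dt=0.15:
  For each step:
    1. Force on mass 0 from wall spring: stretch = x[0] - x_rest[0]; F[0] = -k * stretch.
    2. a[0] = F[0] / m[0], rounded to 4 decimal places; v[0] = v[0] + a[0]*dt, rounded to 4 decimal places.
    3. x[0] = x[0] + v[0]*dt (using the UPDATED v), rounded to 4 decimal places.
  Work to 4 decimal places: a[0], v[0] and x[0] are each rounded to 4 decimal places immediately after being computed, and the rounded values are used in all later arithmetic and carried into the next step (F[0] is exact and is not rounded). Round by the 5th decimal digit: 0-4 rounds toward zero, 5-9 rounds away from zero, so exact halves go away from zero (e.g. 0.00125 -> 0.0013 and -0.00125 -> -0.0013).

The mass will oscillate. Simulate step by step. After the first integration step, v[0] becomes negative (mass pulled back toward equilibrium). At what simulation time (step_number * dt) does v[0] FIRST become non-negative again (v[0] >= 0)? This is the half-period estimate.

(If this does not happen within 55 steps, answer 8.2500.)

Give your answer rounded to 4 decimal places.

Step 0: x=[11.2000] v=[0.0000]
Step 1: x=[11.1208] v=[-0.5283]
Step 2: x=[10.9644] v=[-1.0426]
Step 3: x=[10.7350] v=[-1.5294]
Step 4: x=[10.4386] v=[-1.9758]
Step 5: x=[10.0831] v=[-2.3700]
Step 6: x=[9.6779] v=[-2.7016]
Step 7: x=[9.2336] v=[-2.9618]
Step 8: x=[8.7620] v=[-3.1438]
Step 9: x=[8.2756] v=[-3.2428]
Step 10: x=[7.7872] v=[-3.2561]
Step 11: x=[7.3097] v=[-3.1834]
Step 12: x=[6.8557] v=[-3.0266]
Step 13: x=[6.4372] v=[-2.7899]
Step 14: x=[6.0653] v=[-2.4795]
Step 15: x=[5.7498] v=[-2.1036]
Step 16: x=[5.4990] v=[-1.6722]
Step 17: x=[5.3195] v=[-1.1966]
Step 18: x=[5.2161] v=[-0.6894]
Step 19: x=[5.1915] v=[-0.1640]
Step 20: x=[5.2464] v=[0.3658]
First v>=0 after going negative at step 20, time=3.0000

Answer: 3.0000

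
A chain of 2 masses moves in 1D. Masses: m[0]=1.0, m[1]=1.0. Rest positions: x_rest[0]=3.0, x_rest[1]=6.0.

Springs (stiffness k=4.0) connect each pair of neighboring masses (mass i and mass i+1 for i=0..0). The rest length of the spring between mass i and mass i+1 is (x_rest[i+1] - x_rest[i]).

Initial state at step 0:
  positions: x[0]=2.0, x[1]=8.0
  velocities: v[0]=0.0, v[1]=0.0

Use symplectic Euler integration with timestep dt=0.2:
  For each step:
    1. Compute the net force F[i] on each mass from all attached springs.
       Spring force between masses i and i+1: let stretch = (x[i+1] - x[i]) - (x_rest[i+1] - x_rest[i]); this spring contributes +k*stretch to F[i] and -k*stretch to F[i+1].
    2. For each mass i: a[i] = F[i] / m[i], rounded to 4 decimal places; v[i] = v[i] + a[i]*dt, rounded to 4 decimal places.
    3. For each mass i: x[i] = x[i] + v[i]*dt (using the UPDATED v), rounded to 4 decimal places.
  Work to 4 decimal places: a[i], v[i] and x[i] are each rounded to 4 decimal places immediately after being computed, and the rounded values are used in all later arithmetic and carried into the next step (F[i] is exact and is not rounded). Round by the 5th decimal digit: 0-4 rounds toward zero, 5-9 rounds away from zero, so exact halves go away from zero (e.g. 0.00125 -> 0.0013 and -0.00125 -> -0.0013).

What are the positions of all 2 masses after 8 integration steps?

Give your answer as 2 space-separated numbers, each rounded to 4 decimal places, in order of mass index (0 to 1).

Step 0: x=[2.0000 8.0000] v=[0.0000 0.0000]
Step 1: x=[2.4800 7.5200] v=[2.4000 -2.4000]
Step 2: x=[3.2864 6.7136] v=[4.0320 -4.0320]
Step 3: x=[4.1612 5.8388] v=[4.3738 -4.3738]
Step 4: x=[4.8244 5.1756] v=[3.3159 -3.3159]
Step 5: x=[5.0638 4.9362] v=[1.1969 -1.1969]
Step 6: x=[4.8028 5.1972] v=[-1.3052 1.3052]
Step 7: x=[4.1249 5.8751] v=[-3.3897 3.3897]
Step 8: x=[3.2470 6.7530] v=[-4.3895 4.3895]

Answer: 3.2470 6.7530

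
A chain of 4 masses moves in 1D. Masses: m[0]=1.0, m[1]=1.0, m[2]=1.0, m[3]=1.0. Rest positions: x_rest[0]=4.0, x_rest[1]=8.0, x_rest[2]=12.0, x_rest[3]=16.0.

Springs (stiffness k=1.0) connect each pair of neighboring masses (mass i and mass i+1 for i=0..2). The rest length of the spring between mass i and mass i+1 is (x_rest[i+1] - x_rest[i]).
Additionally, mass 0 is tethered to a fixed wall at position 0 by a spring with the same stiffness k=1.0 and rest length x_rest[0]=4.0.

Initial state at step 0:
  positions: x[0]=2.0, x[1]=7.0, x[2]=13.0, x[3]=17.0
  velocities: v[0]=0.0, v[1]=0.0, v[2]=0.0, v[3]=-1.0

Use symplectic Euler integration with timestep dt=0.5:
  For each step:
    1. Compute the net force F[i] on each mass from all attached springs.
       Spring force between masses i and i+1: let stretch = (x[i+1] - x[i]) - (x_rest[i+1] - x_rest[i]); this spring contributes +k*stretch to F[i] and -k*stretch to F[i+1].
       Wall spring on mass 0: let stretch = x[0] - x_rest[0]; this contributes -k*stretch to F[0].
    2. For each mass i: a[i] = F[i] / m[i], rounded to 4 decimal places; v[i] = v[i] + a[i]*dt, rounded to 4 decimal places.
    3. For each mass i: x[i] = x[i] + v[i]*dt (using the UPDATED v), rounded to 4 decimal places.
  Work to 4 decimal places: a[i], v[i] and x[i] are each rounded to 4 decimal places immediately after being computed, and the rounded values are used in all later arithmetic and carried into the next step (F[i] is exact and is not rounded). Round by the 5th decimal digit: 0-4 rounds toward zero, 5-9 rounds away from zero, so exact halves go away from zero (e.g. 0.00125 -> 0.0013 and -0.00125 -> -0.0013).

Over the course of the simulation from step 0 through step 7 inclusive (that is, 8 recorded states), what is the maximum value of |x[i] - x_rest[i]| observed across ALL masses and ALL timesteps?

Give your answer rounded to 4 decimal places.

Step 0: x=[2.0000 7.0000 13.0000 17.0000] v=[0.0000 0.0000 0.0000 -1.0000]
Step 1: x=[2.7500 7.2500 12.5000 16.5000] v=[1.5000 0.5000 -1.0000 -1.0000]
Step 2: x=[3.9375 7.6875 11.6875 16.0000] v=[2.3750 0.8750 -1.6250 -1.0000]
Step 3: x=[5.0782 8.1875 10.9531 15.4219] v=[2.2813 1.0000 -1.4688 -1.1563]
Step 4: x=[5.7267 8.6016 10.6445 14.7266] v=[1.2969 0.8282 -0.6172 -1.3907]
Step 5: x=[5.6622 8.8077 10.8457 14.0107] v=[-0.1290 0.4122 0.4024 -1.4318]
Step 6: x=[4.9685 8.7369 11.3287 13.5036] v=[-1.3874 -0.1416 0.9659 -1.0143]
Step 7: x=[3.9748 8.3720 11.7075 13.4527] v=[-1.9875 -0.7299 0.7575 -0.1018]
Max displacement = 2.5473

Answer: 2.5473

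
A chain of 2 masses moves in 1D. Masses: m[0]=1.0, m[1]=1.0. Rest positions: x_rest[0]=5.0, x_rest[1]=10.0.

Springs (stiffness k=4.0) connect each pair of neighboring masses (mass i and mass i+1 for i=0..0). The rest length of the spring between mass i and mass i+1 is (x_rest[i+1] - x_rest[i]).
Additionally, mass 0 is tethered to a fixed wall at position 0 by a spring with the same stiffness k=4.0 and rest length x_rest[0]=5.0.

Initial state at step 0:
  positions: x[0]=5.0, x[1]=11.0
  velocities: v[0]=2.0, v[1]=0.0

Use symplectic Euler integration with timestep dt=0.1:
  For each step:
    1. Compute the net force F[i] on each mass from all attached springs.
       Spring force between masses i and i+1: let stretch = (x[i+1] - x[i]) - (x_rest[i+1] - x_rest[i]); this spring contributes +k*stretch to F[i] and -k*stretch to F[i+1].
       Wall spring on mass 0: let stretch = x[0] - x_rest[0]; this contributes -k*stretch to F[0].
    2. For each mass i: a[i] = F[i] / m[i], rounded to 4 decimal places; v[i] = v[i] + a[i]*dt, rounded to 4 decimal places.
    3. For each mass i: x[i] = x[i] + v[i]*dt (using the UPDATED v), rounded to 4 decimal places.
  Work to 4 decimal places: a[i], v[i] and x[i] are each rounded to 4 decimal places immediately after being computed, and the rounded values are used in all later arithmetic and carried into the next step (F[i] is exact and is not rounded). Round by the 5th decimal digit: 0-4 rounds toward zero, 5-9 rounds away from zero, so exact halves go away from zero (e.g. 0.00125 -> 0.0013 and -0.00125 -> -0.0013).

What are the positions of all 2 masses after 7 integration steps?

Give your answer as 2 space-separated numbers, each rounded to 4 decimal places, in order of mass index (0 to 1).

Answer: 6.3008 10.5600

Derivation:
Step 0: x=[5.0000 11.0000] v=[2.0000 0.0000]
Step 1: x=[5.2400 10.9600] v=[2.4000 -0.4000]
Step 2: x=[5.4992 10.8912] v=[2.5920 -0.6880]
Step 3: x=[5.7541 10.8067] v=[2.5491 -0.8448]
Step 4: x=[5.9810 10.7201] v=[2.2685 -0.8658]
Step 5: x=[6.1582 10.6440] v=[1.7717 -0.7614]
Step 6: x=[6.2685 10.5884] v=[1.1027 -0.5557]
Step 7: x=[6.3008 10.5600] v=[0.3233 -0.2837]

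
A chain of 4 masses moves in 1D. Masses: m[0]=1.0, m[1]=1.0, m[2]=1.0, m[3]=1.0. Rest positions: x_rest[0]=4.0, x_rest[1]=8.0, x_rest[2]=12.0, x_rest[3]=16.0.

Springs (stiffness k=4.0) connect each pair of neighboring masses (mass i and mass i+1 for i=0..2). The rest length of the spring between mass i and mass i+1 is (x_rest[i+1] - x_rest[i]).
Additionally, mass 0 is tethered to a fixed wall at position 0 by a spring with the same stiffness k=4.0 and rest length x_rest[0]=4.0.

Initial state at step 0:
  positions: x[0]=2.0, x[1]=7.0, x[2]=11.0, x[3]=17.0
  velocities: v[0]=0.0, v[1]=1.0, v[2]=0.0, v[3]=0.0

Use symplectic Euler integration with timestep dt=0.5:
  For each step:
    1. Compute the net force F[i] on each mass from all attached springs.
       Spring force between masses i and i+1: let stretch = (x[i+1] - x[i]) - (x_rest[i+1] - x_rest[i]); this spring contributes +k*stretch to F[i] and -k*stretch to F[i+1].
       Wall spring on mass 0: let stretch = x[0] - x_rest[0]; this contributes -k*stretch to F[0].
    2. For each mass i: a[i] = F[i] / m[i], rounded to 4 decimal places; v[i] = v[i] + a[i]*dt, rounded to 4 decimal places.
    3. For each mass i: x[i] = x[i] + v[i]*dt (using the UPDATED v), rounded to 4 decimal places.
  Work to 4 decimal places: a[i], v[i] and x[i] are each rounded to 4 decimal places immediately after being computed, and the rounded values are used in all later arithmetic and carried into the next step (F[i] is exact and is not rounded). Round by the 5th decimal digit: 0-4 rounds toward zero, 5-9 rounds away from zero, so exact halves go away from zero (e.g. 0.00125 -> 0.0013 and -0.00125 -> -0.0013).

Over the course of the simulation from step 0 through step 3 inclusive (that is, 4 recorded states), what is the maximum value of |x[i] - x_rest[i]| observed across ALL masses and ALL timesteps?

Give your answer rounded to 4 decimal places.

Answer: 3.0000

Derivation:
Step 0: x=[2.0000 7.0000 11.0000 17.0000] v=[0.0000 1.0000 0.0000 0.0000]
Step 1: x=[5.0000 6.5000 13.0000 15.0000] v=[6.0000 -1.0000 4.0000 -4.0000]
Step 2: x=[4.5000 11.0000 10.5000 15.0000] v=[-1.0000 9.0000 -5.0000 0.0000]
Step 3: x=[6.0000 8.5000 13.0000 14.5000] v=[3.0000 -5.0000 5.0000 -1.0000]
Max displacement = 3.0000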